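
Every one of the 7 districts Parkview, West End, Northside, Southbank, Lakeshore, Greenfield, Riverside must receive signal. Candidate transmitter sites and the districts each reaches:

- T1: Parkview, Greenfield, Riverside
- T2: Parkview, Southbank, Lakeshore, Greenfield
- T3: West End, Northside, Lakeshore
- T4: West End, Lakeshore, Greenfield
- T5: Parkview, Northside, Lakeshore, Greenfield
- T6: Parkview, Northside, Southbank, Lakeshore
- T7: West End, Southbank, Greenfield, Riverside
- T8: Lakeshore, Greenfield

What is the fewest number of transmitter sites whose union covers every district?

2

T5, T7 together cover {Parkview, West End, Northside, Southbank, Lakeshore, Greenfield, Riverside} — every district.
No single transmitter site contains all 7 districts, so 2 is optimal.
Greedy (largest uncovered first) would take T2, T3, T1 — 3 transmitter sites — but 2 suffice.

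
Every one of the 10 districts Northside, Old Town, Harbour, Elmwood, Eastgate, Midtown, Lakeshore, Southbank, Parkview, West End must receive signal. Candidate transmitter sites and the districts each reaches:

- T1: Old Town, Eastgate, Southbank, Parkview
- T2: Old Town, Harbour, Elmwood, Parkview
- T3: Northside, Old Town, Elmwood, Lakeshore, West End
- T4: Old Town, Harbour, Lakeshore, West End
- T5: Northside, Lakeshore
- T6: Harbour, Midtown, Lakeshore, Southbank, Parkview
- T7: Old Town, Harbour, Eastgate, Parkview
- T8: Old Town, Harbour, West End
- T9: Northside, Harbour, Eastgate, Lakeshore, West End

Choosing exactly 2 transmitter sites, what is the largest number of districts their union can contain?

Choosing T3, T6 covers {Northside, Old Town, Harbour, Elmwood, Midtown, Lakeshore, Southbank, Parkview, West End} — 9 districts.
No choice of 2 transmitter sites does better; here Eastgate is left uncovered.

9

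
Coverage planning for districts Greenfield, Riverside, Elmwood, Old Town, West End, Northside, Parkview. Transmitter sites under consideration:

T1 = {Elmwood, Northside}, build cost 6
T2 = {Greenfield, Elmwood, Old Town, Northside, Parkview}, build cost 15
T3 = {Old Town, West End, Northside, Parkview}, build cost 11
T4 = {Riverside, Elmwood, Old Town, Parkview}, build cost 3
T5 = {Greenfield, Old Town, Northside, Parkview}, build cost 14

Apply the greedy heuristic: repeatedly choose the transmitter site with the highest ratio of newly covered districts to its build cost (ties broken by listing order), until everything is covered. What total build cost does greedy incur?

Pick 1: T4 adds 4 new (Riverside, Elmwood, Old Town, Parkview) at build cost 3 (ratio 4/3).
Pick 2: T3 adds 2 new (West End, Northside) at build cost 11 (ratio 2/11).
Pick 3: T5 adds 1 new (Greenfield) at build cost 14 (ratio 1/14).
Greedy total build cost: 3 + 11 + 14 = 28.

28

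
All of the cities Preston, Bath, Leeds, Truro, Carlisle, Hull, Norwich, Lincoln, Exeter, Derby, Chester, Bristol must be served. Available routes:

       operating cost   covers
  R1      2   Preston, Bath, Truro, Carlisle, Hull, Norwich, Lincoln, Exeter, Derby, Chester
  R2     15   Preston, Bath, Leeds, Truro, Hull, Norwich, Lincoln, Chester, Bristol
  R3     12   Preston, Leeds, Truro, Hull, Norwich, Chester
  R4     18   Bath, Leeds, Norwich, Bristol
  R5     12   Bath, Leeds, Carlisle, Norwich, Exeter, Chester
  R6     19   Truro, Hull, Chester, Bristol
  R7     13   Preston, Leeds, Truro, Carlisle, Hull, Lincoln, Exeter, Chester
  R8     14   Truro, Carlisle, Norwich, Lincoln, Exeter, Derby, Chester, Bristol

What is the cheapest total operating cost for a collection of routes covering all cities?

17

R1, R2 cover every city at operating cost 2 + 15 = 17.
Any cover uses at least 2 routes; among all covering selections none totals below 17.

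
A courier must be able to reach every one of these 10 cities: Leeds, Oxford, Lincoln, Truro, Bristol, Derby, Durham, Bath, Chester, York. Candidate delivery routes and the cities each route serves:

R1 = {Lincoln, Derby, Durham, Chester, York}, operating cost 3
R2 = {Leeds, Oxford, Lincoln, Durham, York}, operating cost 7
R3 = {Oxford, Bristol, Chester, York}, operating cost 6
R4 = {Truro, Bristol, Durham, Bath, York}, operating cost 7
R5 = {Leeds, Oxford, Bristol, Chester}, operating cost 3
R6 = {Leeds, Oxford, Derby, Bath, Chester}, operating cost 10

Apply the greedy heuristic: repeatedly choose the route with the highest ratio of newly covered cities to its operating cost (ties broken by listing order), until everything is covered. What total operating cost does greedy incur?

Pick 1: R1 adds 5 new (Lincoln, Derby, Durham, Chester, York) at operating cost 3 (ratio 5/3).
Pick 2: R5 adds 3 new (Leeds, Oxford, Bristol) at operating cost 3 (ratio 3/3).
Pick 3: R4 adds 2 new (Truro, Bath) at operating cost 7 (ratio 2/7).
Greedy total operating cost: 3 + 3 + 7 = 13.

13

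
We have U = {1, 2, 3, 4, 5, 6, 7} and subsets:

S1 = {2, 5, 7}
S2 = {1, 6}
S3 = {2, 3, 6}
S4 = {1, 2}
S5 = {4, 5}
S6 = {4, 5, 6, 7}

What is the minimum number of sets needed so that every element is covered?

3

S2, S3, S6 together cover {1, 2, 3, 4, 5, 6, 7} — every element.
No 2 of the 6 sets cover everything (all 15 pairs fall short), so 3 is minimum.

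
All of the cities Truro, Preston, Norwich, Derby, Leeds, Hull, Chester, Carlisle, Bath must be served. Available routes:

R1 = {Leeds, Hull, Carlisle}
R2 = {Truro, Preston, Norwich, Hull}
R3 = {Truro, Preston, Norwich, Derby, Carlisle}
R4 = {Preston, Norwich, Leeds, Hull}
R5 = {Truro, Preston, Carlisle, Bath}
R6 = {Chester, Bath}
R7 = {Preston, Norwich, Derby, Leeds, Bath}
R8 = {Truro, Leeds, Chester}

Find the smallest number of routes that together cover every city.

R1, R3, R6 together cover {Truro, Preston, Norwich, Derby, Leeds, Hull, Chester, Carlisle, Bath} — every city.
No 2 of the 8 routes cover everything (all 28 pairs fall short), so 3 is minimum.

3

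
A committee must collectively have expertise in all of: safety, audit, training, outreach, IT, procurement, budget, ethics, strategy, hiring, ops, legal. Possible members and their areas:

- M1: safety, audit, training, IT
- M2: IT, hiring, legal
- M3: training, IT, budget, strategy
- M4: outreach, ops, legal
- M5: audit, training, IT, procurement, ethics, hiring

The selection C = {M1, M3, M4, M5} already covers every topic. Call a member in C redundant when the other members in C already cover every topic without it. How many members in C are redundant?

Drop M1: safety uncovered — not redundant.
Drop M3: budget, strategy uncovered — not redundant.
Drop M4: outreach, ops, legal uncovered — not redundant.
Drop M5: procurement, ethics, hiring uncovered — not redundant.
None of the members in C is redundant.

0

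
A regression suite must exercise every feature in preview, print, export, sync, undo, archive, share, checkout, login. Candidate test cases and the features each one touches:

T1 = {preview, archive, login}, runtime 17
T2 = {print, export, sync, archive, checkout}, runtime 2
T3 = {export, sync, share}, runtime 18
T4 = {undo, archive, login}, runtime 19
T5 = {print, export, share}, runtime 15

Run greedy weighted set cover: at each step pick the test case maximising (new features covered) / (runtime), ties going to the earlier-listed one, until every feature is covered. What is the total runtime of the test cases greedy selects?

Pick 1: T2 adds 5 new (print, export, sync, archive, checkout) at runtime 2 (ratio 5/2).
Pick 2: T1 adds 2 new (preview, login) at runtime 17 (ratio 2/17).
Pick 3: T5 adds 1 new (share) at runtime 15 (ratio 1/15).
Pick 4: T4 adds 1 new (undo) at runtime 19 (ratio 1/19).
Greedy total runtime: 2 + 17 + 15 + 19 = 53.

53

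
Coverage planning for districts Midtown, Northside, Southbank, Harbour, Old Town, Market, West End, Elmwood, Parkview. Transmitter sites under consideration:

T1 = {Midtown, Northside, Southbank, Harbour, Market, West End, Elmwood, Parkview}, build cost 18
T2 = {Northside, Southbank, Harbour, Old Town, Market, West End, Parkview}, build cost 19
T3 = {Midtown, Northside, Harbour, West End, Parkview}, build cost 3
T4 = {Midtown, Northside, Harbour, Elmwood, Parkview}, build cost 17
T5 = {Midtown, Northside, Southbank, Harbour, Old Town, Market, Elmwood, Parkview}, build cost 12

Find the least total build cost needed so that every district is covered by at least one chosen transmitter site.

15

T3, T5 cover every district at build cost 3 + 12 = 15.
Any cover uses at least 2 transmitter sites; among all covering selections none totals below 15.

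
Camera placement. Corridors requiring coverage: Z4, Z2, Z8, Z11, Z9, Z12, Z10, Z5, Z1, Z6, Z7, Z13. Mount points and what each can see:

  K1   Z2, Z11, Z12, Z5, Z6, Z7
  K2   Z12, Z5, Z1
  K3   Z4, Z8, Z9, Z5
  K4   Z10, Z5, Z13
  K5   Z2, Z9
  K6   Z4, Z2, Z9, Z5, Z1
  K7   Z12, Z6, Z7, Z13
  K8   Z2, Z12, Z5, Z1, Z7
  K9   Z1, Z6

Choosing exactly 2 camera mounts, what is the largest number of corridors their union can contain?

9

Choosing K1, K3 covers {Z4, Z2, Z8, Z11, Z9, Z12, Z5, Z6, Z7} — 9 corridors.
No choice of 2 camera mounts does better; here Z10, Z1, Z13 are left uncovered.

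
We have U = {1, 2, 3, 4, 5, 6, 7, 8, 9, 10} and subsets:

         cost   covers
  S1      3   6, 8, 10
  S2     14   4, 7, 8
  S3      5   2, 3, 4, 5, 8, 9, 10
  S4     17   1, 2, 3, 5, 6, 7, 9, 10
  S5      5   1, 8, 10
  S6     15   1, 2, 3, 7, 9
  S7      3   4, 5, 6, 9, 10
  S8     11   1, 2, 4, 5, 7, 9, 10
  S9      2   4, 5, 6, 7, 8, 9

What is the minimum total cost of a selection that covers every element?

S3, S5, S9 cover every element at cost 5 + 5 + 2 = 12.
Any cover uses at least 2 sets; among all covering selections none totals below 12.

12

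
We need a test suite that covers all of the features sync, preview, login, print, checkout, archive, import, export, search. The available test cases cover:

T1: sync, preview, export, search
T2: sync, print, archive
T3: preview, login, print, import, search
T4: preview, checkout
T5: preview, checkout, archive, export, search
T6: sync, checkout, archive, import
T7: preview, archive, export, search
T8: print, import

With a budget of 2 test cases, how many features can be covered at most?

8

Choosing T3, T5 covers {preview, login, print, checkout, archive, import, export, search} — 8 features.
No choice of 2 test cases does better; here sync is left uncovered.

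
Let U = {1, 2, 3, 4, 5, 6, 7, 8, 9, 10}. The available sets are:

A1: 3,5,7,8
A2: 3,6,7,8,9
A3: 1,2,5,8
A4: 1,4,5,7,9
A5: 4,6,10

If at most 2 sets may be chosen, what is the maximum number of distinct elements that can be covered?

8

Choosing A2, A3 covers {1, 2, 3, 5, 6, 7, 8, 9} — 8 elements.
No choice of 2 sets does better; here 4, 10 are left uncovered.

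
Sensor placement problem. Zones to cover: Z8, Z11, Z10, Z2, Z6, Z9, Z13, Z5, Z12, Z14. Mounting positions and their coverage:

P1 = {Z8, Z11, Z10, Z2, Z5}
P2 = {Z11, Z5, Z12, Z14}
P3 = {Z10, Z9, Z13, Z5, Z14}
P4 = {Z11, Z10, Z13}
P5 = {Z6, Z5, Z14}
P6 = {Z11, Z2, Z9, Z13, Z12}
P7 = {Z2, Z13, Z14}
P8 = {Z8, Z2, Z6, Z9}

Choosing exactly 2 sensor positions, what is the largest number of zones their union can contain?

8

Choosing P1, P3 covers {Z8, Z11, Z10, Z2, Z9, Z13, Z5, Z14} — 8 zones.
No choice of 2 sensor positions does better; here Z6, Z12 are left uncovered.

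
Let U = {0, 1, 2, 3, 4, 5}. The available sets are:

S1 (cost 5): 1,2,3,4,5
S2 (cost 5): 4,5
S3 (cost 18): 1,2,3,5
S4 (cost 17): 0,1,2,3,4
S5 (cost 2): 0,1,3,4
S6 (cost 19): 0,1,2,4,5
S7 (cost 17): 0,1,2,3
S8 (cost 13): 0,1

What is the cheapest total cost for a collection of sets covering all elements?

7

S1, S5 cover every element at cost 5 + 2 = 7.
Any cover uses at least 2 sets; among all covering selections none totals below 7.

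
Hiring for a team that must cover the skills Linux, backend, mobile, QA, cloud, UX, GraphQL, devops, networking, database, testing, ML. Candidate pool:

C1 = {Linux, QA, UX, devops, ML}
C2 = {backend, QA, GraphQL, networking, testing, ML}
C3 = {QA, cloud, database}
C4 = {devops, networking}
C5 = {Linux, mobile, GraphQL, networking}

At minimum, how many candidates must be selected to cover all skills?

4

C1, C2, C3, C5 together cover {Linux, backend, mobile, QA, cloud, UX, GraphQL, devops, networking, database, testing, ML} — every skill.
No 3 of the 5 candidates cover everything (all 10 triples fall short), so 4 is minimum.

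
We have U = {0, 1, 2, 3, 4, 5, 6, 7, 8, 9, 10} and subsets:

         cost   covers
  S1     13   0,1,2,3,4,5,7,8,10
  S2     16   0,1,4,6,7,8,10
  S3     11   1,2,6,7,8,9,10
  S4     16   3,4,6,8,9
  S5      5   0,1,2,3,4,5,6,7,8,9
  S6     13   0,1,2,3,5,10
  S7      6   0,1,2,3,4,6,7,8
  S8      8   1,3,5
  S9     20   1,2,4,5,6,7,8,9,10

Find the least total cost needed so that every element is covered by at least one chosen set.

S3, S5 cover every element at cost 11 + 5 = 16.
Any cover uses at least 2 sets; among all covering selections none totals below 16.

16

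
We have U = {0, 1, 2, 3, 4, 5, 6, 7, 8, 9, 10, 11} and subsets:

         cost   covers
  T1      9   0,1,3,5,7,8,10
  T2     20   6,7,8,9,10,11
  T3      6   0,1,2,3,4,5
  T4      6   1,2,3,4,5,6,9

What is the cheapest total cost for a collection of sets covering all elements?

26

T2, T3 cover every element at cost 20 + 6 = 26.
Any cover uses at least 2 sets; among all covering selections none totals below 26.
Greedy by coverage-per-cost would pick T4, T1, T2 for 35 — worse than the optimum 26.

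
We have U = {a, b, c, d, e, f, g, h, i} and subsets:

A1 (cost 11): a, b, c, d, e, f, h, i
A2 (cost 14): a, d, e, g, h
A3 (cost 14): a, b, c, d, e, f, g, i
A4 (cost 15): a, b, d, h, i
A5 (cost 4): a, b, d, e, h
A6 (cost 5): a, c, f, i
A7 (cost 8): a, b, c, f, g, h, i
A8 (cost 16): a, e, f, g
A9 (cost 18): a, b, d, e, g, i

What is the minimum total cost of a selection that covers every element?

A5, A7 cover every element at cost 4 + 8 = 12.
Any cover uses at least 2 sets; among all covering selections none totals below 12.
Greedy by coverage-per-cost would pick A5, A6, A7 for 17 — worse than the optimum 12.

12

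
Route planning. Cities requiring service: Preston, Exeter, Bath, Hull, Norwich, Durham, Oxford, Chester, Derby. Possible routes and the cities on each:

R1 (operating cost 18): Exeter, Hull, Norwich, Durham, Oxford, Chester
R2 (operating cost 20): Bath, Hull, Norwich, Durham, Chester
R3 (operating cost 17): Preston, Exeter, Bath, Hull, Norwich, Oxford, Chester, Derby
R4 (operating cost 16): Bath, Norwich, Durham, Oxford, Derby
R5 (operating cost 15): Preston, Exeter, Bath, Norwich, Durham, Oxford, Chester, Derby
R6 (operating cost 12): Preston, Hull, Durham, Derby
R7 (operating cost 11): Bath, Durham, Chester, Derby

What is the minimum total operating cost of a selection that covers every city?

R5, R6 cover every city at operating cost 15 + 12 = 27.
Any cover uses at least 2 routes; among all covering selections none totals below 27.

27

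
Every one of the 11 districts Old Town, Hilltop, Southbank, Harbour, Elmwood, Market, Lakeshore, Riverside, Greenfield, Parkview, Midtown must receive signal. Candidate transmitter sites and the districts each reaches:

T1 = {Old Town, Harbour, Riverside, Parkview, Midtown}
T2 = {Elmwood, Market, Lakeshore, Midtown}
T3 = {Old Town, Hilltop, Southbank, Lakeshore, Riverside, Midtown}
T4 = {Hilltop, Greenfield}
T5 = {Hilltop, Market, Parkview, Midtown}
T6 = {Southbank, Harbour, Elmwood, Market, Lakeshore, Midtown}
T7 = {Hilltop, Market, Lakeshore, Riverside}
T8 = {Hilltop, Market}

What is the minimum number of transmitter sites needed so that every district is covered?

3

T1, T4, T6 together cover {Old Town, Hilltop, Southbank, Harbour, Elmwood, Market, Lakeshore, Riverside, Greenfield, Parkview, Midtown} — every district.
No 2 of the 8 transmitter sites cover everything (all 28 pairs fall short), so 3 is minimum.
Greedy (largest uncovered first) would take T3, T6, T1, T4 — 4 transmitter sites — but 3 suffice.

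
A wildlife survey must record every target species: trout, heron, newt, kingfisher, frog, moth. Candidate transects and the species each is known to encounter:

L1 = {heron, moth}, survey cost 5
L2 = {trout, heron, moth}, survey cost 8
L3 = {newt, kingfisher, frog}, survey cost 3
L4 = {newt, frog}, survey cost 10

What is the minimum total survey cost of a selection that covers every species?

11

L2, L3 cover every species at survey cost 8 + 3 = 11.
Any cover uses at least 2 transects; among all covering selections none totals below 11.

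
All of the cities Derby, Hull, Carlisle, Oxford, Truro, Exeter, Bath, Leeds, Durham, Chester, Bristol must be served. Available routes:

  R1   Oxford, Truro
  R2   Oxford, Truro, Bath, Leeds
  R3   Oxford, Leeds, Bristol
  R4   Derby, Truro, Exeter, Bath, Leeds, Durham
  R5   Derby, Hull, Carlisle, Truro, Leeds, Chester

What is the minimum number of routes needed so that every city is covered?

3

R3, R4, R5 together cover {Derby, Hull, Carlisle, Oxford, Truro, Exeter, Bath, Leeds, Durham, Chester, Bristol} — every city.
No 2 of the 5 routes cover everything (all 10 pairs fall short), so 3 is minimum.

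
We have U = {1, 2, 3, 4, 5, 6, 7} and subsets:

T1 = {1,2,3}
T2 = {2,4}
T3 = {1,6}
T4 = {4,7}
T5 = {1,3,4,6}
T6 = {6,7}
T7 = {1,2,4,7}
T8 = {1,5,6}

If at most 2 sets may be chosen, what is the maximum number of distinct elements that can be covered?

6

Choosing T5, T7 covers {1, 2, 3, 4, 6, 7} — 6 elements.
No choice of 2 sets does better; here 5 is left uncovered.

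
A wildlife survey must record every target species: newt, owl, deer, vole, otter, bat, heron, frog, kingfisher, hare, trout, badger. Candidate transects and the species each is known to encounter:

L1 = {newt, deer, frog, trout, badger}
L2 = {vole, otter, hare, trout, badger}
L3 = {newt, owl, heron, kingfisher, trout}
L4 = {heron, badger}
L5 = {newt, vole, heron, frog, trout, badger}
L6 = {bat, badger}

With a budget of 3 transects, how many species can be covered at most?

Choosing L1, L2, L3 covers {newt, owl, deer, vole, otter, heron, frog, kingfisher, hare, trout, badger} — 11 species.
No choice of 3 transects does better; here bat is left uncovered.

11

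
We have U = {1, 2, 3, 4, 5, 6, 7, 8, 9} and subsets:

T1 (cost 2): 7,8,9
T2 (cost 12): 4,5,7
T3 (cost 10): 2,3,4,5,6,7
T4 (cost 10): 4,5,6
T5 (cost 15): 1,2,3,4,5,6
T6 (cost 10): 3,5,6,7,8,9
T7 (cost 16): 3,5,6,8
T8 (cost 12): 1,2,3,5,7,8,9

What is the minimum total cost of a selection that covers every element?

T1, T5 cover every element at cost 2 + 15 = 17.
Any cover uses at least 2 sets; among all covering selections none totals below 17.

17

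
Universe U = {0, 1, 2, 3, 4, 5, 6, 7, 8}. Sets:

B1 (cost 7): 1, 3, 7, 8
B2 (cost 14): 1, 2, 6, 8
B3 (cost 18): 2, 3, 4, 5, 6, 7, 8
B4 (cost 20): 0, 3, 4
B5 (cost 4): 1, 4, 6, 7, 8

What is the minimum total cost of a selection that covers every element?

B3, B4, B5 cover every element at cost 18 + 20 + 4 = 42.
Any cover uses at least 3 sets; among all covering selections none totals below 42.

42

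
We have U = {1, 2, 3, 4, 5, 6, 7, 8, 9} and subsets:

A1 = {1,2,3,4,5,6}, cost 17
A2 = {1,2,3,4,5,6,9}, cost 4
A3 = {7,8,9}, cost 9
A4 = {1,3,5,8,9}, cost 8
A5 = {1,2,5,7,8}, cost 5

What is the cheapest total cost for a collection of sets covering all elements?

9

A2, A5 cover every element at cost 4 + 5 = 9.
Any cover uses at least 2 sets; among all covering selections none totals below 9.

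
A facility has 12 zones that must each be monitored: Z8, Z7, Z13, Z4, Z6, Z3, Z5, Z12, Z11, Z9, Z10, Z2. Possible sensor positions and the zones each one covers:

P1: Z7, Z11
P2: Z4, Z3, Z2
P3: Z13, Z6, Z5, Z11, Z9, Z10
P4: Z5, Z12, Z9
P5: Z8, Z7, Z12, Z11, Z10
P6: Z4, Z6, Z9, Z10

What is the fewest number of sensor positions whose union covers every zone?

P2, P3, P5 together cover {Z8, Z7, Z13, Z4, Z6, Z3, Z5, Z12, Z11, Z9, Z10, Z2} — every zone.
No 2 of the 6 sensor positions cover everything (all 15 pairs fall short), so 3 is minimum.

3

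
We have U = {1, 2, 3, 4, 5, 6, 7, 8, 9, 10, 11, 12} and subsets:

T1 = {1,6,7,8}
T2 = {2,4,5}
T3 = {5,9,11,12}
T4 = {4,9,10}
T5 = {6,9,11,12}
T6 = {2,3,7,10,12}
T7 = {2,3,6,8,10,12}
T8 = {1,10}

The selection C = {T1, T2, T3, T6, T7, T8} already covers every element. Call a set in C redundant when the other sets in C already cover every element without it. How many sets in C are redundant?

4

Drop T1: the rest still cover every element — redundant.
Drop T2: 4 uncovered — not redundant.
Drop T3: 9, 11 uncovered — not redundant.
Drop T6: the rest still cover every element — redundant.
Drop T7: the rest still cover every element — redundant.
Drop T8: the rest still cover every element — redundant.
4 redundant: T1, T6, T7, T8.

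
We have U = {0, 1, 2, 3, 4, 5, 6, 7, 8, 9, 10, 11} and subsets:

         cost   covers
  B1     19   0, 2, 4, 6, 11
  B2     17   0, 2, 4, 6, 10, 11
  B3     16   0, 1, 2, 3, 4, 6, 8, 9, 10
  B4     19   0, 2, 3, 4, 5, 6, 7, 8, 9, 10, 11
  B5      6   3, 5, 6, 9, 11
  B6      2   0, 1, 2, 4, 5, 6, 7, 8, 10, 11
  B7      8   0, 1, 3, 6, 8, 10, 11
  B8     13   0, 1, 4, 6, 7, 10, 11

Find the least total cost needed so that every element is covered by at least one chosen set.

8

B5, B6 cover every element at cost 6 + 2 = 8.
Any cover uses at least 2 sets; among all covering selections none totals below 8.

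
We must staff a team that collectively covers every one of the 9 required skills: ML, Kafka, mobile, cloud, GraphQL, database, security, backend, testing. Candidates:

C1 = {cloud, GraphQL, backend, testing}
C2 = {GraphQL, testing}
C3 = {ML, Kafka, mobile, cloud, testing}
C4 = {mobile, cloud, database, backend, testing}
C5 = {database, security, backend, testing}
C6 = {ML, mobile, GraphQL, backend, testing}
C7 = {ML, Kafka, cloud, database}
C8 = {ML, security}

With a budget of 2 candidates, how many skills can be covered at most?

8

Choosing C3, C5 covers {ML, Kafka, mobile, cloud, database, security, backend, testing} — 8 skills.
No choice of 2 candidates does better; here GraphQL is left uncovered.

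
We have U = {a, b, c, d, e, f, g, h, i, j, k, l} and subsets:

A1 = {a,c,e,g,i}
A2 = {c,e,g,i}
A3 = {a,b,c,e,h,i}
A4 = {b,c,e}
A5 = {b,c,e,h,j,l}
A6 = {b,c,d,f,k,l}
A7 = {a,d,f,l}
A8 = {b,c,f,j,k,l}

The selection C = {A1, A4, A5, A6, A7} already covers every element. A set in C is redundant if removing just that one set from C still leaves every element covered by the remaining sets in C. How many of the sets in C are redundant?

2

Drop A1: g, i uncovered — not redundant.
Drop A4: the rest still cover every element — redundant.
Drop A5: h, j uncovered — not redundant.
Drop A6: k uncovered — not redundant.
Drop A7: the rest still cover every element — redundant.
2 redundant: A4, A7.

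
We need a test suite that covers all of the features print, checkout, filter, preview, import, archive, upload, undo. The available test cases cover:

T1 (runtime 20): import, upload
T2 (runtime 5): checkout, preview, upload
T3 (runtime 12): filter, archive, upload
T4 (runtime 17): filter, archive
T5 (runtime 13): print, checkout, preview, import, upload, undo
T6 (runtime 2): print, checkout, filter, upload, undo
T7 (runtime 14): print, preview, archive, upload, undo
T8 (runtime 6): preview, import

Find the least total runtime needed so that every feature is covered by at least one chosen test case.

20

T3, T6, T8 cover every feature at runtime 12 + 2 + 6 = 20.
Any cover uses at least 2 test cases; among all covering selections none totals below 20.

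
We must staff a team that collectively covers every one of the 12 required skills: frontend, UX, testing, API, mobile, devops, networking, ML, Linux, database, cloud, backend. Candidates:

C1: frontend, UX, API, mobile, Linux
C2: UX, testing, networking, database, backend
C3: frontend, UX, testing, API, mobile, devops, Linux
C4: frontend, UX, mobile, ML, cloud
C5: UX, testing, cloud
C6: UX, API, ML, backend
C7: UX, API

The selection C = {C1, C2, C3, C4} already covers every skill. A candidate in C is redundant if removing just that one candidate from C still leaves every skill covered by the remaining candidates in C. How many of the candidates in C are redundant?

Drop C1: the rest still cover every skill — redundant.
Drop C2: networking, database, backend uncovered — not redundant.
Drop C3: devops uncovered — not redundant.
Drop C4: ML, cloud uncovered — not redundant.
1 redundant: C1.

1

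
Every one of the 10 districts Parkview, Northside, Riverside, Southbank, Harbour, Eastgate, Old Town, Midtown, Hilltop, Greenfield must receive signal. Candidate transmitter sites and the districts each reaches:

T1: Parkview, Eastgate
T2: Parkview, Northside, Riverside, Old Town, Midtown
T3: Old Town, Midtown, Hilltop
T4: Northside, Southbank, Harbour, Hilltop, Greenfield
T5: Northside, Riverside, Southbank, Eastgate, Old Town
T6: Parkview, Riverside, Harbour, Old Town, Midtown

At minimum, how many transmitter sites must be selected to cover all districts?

T1, T2, T4 together cover {Parkview, Northside, Riverside, Southbank, Harbour, Eastgate, Old Town, Midtown, Hilltop, Greenfield} — every district.
No 2 of the 6 transmitter sites cover everything (all 15 pairs fall short), so 3 is minimum.

3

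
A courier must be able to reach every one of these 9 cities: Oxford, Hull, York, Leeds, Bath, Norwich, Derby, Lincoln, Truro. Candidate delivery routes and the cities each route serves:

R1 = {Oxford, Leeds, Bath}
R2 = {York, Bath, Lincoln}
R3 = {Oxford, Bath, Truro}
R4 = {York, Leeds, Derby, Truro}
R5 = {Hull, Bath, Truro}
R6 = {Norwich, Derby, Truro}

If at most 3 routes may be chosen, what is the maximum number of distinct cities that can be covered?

8

Choosing R1, R2, R6 covers {Oxford, York, Leeds, Bath, Norwich, Derby, Lincoln, Truro} — 8 cities.
No choice of 3 routes does better; here Hull is left uncovered.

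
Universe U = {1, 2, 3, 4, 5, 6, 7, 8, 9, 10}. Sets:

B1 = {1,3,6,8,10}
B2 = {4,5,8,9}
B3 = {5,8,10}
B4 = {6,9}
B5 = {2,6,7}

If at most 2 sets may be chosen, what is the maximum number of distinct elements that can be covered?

8

Choosing B1, B2 covers {1, 3, 4, 5, 6, 8, 9, 10} — 8 elements.
No choice of 2 sets does better; here 2, 7 are left uncovered.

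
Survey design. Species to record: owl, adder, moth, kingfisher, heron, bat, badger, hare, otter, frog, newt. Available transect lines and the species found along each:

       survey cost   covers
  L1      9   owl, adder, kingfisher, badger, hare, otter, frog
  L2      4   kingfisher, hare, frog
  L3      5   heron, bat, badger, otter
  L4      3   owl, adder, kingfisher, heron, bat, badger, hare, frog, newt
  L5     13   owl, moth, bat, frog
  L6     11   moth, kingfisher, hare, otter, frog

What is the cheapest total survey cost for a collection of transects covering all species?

L4, L6 cover every species at survey cost 3 + 11 = 14.
Any cover uses at least 2 transects; among all covering selections none totals below 14.
Greedy by coverage-per-survey cost would pick L4, L3, L6 for 19 — worse than the optimum 14.

14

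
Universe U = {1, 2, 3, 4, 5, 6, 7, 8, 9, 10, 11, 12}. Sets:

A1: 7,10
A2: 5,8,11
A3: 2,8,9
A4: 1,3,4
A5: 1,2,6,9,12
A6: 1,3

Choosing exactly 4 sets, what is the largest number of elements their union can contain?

Choosing A1, A2, A4, A5 covers {1, 2, 3, 4, 5, 6, 7, 8, 9, 10, 11, 12} — 12 elements.
That is all 12 elements.

12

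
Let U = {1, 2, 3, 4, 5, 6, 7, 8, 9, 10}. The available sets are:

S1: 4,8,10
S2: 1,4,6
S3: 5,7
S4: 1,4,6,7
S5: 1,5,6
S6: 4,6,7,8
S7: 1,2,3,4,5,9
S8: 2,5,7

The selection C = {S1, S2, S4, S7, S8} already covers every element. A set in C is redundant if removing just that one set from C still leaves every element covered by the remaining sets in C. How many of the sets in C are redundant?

Drop S1: 8, 10 uncovered — not redundant.
Drop S2: the rest still cover every element — redundant.
Drop S4: the rest still cover every element — redundant.
Drop S7: 3, 9 uncovered — not redundant.
Drop S8: the rest still cover every element — redundant.
3 redundant: S2, S4, S8.

3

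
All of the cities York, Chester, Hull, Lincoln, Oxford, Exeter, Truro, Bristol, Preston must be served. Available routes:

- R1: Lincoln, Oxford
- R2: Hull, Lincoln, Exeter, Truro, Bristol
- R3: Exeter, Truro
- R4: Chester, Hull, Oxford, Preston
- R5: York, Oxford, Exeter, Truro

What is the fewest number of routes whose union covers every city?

R2, R4, R5 together cover {York, Chester, Hull, Lincoln, Oxford, Exeter, Truro, Bristol, Preston} — every city.
No 2 of the 5 routes cover everything (all 10 pairs fall short), so 3 is minimum.

3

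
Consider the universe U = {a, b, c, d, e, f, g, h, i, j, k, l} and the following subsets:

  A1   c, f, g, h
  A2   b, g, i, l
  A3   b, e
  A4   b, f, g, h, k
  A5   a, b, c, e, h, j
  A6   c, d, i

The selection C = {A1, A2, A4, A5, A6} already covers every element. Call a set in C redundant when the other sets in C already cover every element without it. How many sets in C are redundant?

Drop A1: the rest still cover every element — redundant.
Drop A2: l uncovered — not redundant.
Drop A4: k uncovered — not redundant.
Drop A5: a, e, j uncovered — not redundant.
Drop A6: d uncovered — not redundant.
1 redundant: A1.

1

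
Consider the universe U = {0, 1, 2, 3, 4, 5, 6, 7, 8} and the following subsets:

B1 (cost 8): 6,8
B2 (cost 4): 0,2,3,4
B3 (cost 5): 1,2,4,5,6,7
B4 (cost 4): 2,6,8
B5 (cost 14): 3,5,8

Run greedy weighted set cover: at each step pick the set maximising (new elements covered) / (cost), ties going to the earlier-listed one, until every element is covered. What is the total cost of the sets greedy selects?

Pick 1: B3 adds 6 new (1, 2, 4, 5, 6, 7) at cost 5 (ratio 6/5).
Pick 2: B2 adds 2 new (0, 3) at cost 4 (ratio 2/4).
Pick 3: B4 adds 1 new (8) at cost 4 (ratio 1/4).
Greedy total cost: 5 + 4 + 4 = 13.

13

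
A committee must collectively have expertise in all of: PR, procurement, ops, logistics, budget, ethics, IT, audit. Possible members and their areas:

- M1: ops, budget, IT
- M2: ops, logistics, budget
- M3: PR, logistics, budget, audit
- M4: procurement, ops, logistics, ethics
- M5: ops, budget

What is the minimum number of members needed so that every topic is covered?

3

M1, M3, M4 together cover {PR, procurement, ops, logistics, budget, ethics, IT, audit} — every topic.
No 2 of the 5 members cover everything (all 10 pairs fall short), so 3 is minimum.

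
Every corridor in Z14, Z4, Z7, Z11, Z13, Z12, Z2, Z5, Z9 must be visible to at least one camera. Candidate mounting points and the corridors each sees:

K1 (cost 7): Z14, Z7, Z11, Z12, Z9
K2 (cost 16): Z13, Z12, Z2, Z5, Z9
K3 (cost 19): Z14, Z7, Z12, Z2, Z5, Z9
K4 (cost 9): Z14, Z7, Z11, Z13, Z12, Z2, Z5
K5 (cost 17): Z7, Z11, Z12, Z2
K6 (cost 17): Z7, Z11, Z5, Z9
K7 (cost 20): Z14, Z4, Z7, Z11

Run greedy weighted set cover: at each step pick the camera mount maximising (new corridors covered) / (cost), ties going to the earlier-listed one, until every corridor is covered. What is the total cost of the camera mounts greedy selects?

Pick 1: K4 adds 7 new (Z14, Z7, Z11, Z13, Z12, Z2, Z5) at cost 9 (ratio 7/9).
Pick 2: K1 adds 1 new (Z9) at cost 7 (ratio 1/7).
Pick 3: K7 adds 1 new (Z4) at cost 20 (ratio 1/20).
Greedy total cost: 9 + 7 + 20 = 36.

36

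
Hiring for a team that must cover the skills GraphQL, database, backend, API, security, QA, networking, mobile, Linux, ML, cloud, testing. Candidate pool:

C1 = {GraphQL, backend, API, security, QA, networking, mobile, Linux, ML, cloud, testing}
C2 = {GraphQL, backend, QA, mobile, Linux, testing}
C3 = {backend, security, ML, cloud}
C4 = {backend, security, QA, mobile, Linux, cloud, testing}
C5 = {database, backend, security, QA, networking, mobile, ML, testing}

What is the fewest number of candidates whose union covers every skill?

C1, C5 together cover {GraphQL, database, backend, API, security, QA, networking, mobile, Linux, ML, cloud, testing} — every skill.
No single candidate contains all 12 skills, so 2 is optimal.

2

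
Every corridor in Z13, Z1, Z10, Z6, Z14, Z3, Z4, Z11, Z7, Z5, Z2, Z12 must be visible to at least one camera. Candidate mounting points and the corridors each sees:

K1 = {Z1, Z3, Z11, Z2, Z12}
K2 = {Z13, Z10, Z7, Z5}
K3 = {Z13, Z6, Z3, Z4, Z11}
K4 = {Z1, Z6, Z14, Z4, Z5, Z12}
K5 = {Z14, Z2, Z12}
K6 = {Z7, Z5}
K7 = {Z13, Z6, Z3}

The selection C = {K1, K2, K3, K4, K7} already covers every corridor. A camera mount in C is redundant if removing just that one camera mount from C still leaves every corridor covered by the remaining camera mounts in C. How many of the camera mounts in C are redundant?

Drop K1: Z2 uncovered — not redundant.
Drop K2: Z10, Z7 uncovered — not redundant.
Drop K3: the rest still cover every corridor — redundant.
Drop K4: Z14 uncovered — not redundant.
Drop K7: the rest still cover every corridor — redundant.
2 redundant: K3, K7.

2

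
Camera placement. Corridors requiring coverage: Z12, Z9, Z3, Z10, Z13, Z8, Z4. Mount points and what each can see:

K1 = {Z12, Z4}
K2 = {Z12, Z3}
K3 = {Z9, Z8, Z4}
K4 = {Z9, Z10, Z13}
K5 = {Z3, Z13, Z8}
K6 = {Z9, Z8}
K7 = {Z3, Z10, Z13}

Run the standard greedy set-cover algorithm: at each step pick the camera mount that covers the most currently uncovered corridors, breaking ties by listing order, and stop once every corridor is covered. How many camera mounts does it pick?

3

Pick 1: K3 covers 3 new corridors (Z9, Z8, Z4).
Pick 2: K7 covers 3 new corridors (Z3, Z10, Z13).
Pick 3: K1 covers 1 new corridors (Z12).
Greedy uses 3 camera mounts.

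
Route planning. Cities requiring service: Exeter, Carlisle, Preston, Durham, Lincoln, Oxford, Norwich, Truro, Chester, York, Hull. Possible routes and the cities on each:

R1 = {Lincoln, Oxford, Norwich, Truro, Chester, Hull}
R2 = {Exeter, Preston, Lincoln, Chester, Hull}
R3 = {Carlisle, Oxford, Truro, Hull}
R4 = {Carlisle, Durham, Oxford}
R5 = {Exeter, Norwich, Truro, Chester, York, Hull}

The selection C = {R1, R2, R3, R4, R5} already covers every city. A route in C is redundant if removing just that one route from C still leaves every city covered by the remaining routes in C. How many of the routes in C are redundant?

Drop R1: the rest still cover every city — redundant.
Drop R2: Preston uncovered — not redundant.
Drop R3: the rest still cover every city — redundant.
Drop R4: Durham uncovered — not redundant.
Drop R5: York uncovered — not redundant.
2 redundant: R1, R3.

2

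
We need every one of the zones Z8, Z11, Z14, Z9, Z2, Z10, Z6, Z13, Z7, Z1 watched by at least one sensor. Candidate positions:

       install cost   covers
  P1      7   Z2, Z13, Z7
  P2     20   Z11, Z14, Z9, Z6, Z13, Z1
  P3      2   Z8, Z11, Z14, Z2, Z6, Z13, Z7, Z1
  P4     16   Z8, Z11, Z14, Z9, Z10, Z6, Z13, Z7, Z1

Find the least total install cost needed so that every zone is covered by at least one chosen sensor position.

P3, P4 cover every zone at install cost 2 + 16 = 18.
Any cover uses at least 2 sensor positions; among all covering selections none totals below 18.

18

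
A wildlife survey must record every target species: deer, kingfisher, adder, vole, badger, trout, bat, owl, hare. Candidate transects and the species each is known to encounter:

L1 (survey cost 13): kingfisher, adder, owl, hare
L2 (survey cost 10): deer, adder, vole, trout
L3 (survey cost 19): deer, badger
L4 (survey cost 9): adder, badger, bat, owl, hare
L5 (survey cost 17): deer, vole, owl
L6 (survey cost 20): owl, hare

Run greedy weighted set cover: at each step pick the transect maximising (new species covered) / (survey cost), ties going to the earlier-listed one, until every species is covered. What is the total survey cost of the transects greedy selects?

32

Pick 1: L4 adds 5 new (adder, badger, bat, owl, hare) at survey cost 9 (ratio 5/9).
Pick 2: L2 adds 3 new (deer, vole, trout) at survey cost 10 (ratio 3/10).
Pick 3: L1 adds 1 new (kingfisher) at survey cost 13 (ratio 1/13).
Greedy total survey cost: 9 + 10 + 13 = 32.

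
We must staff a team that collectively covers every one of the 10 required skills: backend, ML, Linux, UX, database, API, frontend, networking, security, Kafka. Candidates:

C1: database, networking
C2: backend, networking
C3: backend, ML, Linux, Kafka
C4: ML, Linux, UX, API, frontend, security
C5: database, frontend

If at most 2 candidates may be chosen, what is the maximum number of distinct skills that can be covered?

8

Choosing C1, C4 covers {ML, Linux, UX, database, API, frontend, networking, security} — 8 skills.
No choice of 2 candidates does better; here backend, Kafka are left uncovered.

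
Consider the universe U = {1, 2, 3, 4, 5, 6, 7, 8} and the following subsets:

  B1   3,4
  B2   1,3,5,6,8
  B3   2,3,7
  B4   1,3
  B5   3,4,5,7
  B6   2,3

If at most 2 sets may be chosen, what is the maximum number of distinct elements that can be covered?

Choosing B2, B3 covers {1, 2, 3, 5, 6, 7, 8} — 7 elements.
No choice of 2 sets does better; here 4 is left uncovered.

7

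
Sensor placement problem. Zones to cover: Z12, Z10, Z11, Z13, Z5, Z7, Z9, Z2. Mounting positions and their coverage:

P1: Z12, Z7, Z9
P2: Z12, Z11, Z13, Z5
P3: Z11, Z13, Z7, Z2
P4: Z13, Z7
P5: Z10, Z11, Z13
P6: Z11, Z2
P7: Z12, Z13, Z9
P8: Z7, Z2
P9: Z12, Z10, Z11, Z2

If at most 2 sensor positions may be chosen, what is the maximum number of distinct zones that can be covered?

6

Choosing P1, P2 covers {Z12, Z11, Z13, Z5, Z7, Z9} — 6 zones.
No choice of 2 sensor positions does better; here Z10, Z2 are left uncovered.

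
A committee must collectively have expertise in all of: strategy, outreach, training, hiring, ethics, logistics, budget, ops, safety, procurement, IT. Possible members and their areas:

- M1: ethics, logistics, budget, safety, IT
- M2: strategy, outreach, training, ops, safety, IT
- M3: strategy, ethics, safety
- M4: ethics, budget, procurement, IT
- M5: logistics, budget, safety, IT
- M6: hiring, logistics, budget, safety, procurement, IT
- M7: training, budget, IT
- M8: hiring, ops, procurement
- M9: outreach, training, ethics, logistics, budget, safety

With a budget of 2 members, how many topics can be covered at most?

10

Choosing M2, M6 covers {strategy, outreach, training, hiring, logistics, budget, ops, safety, procurement, IT} — 10 topics.
No choice of 2 members does better; here ethics is left uncovered.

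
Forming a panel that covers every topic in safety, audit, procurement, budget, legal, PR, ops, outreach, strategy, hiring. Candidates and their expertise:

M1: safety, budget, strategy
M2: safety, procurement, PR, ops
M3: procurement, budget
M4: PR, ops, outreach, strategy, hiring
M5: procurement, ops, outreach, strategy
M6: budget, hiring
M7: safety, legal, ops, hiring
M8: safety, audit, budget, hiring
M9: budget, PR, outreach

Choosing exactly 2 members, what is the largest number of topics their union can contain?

8

Choosing M4, M8 covers {safety, audit, budget, PR, ops, outreach, strategy, hiring} — 8 topics.
No choice of 2 members does better; here procurement, legal are left uncovered.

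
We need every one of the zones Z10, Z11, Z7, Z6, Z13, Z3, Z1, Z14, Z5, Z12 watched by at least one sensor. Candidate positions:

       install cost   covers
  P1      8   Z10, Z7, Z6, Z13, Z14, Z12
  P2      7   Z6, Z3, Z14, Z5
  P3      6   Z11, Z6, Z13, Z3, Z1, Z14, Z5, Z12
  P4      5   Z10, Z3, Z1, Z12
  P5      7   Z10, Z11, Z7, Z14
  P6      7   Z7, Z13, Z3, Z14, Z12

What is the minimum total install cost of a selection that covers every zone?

P3, P5 cover every zone at install cost 6 + 7 = 13.
Any cover uses at least 2 sensor positions; among all covering selections none totals below 13.

13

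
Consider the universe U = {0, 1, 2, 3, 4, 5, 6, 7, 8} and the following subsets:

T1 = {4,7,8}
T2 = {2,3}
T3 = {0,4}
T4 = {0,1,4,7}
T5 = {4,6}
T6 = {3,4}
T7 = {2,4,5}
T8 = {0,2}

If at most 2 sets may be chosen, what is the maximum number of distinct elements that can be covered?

Choosing T2, T4 covers {0, 1, 2, 3, 4, 7} — 6 elements.
No choice of 2 sets does better; here 5, 6, 8 are left uncovered.

6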